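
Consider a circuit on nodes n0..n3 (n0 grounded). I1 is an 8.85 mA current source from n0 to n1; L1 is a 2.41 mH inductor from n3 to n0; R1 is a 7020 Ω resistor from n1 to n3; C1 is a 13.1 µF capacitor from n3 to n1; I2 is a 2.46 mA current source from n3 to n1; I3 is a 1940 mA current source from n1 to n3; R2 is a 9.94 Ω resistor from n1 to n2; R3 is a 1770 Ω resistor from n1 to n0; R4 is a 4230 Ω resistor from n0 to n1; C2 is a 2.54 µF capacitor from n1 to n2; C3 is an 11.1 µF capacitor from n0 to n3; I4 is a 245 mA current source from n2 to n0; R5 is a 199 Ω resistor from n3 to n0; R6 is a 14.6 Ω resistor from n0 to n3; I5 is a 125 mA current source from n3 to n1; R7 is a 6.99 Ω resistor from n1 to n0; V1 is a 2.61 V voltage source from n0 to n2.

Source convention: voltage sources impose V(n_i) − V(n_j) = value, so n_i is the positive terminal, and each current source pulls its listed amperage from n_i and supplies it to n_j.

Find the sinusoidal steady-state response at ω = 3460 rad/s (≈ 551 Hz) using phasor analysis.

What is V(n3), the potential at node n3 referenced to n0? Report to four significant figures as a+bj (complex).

19.17+4.448j V

Apply KCL at each of the 3 non-ground nodes and solve the resulting linear system.
Node n1: branches {I1, R1, C1, I2, I3, R2, R3, R4, C2, I5, R7} → V_1 = -8.098+5.253j
Node n2: branches {R2, C2, I4, V1} → V_2 = -2.610+0.000j
Node n3: branches {L1, R1, C1, I2, I3, C3, R5, R6, I5} → V_3 = 19.17+4.448j
Source currents: i(V1)=0.8433-0.4803j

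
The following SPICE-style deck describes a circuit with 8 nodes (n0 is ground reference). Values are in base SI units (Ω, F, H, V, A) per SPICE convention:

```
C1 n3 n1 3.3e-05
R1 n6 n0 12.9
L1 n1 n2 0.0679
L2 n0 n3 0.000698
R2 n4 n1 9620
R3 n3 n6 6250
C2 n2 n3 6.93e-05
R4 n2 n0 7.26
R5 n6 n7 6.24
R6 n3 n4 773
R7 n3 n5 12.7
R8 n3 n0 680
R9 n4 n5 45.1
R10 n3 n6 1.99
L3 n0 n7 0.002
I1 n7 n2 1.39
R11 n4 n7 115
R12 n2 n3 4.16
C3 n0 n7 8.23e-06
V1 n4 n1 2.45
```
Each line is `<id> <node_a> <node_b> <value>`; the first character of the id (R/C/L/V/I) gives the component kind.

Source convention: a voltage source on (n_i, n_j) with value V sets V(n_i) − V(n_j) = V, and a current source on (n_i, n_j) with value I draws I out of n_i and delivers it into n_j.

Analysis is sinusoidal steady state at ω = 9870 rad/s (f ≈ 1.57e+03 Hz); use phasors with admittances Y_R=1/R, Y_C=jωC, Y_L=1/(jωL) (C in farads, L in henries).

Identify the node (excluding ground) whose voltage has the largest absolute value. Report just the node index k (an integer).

Element admittances at ω=9870 rad/s:
  Y(C1) = 0.000+0.3257j S between n3,n1
  Y(R1) = 0.07752+0.000j S between n6,n0
  Y(L1) = 0.000-0.001492j S between n1,n2
  Y(L2) = 0.000-0.1452j S between n0,n3
  Y(R2) = 0.0001040+0.000j S between n4,n1
  Y(R3) = 0.0001600+0.000j S between n3,n6
  Y(C2) = 0.000+0.6840j S between n2,n3
  Y(R4) = 0.1377+0.000j S between n2,n0
  Y(R5) = 0.1603+0.000j S between n6,n7
  Y(R6) = 0.001294+0.000j S between n3,n4
  Y(R7) = 0.07874+0.000j S between n3,n5
  Y(R8) = 0.001471+0.000j S between n3,n0
  Y(R9) = 0.02217+0.000j S between n4,n5
  Y(R10) = 0.5025+0.000j S between n3,n6
  Y(L3) = 0.000-0.05066j S between n0,n7
  I1: injects 1.39 A into n2 (from n7)
  Y(R11) = 0.008696+0.000j S between n4,n7
  Y(R12) = 0.2404+0.000j S between n2,n3
  Y(C3) = 0.000+0.08123j S between n0,n7
  V1: constraint V(n4)−V(n1) = 2.45
Assemble and solve the 8×8 MNA system:
  V(n1)=-0.5012+2.570j  V(n2)=0.06945+0.2896j  V(n3)=-0.5126+2.108j  V(n4)=1.949+2.570j  V(n5)=0.02822+2.210j  V(n6)=-2.450+2.315j  V(n7)=-9.711+4.086j
  i(V1)=-0.1474+0.004582j

7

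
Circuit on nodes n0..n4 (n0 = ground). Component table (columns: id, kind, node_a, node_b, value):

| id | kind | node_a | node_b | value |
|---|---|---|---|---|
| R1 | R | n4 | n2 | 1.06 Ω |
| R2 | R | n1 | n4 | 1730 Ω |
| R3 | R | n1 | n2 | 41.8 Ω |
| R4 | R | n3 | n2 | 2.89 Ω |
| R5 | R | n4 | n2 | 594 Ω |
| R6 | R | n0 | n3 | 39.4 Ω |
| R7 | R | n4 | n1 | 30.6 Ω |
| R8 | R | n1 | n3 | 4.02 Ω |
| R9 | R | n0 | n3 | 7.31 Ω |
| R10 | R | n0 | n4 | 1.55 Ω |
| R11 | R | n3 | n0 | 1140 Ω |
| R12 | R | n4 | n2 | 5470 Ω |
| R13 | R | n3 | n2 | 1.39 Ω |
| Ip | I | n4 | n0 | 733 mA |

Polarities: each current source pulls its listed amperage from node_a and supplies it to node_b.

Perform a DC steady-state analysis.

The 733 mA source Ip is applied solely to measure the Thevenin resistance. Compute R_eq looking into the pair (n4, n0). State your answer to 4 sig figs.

Element admittances at DC:
  Y(R1) = 0.9434 S between n4,n2
  Y(R2) = 0.0005780 S between n1,n4
  Y(R3) = 0.02392 S between n1,n2
  Y(R4) = 0.3460 S between n3,n2
  Y(R5) = 0.001684 S between n4,n2
  Y(R6) = 0.02538 S between n0,n3
  Y(R7) = 0.03268 S between n4,n1
  Y(R8) = 0.2488 S between n1,n3
  Y(R9) = 0.1368 S between n0,n3
  Y(R10) = 0.6452 S between n0,n4
  Y(R11) = 0.0008772 S between n3,n0
  Y(R12) = 0.0001828 S between n4,n2
  Y(R13) = 0.7194 S between n3,n2
  Ip: injects 0.733 A into n0 (from n4)
Assemble and solve the 4×4 MNA system:
  V(n1)=-0.7613  V(n2)=-0.8329  V(n3)=-0.7289  V(n4)=-0.9519

R_eq = 1.299 Ω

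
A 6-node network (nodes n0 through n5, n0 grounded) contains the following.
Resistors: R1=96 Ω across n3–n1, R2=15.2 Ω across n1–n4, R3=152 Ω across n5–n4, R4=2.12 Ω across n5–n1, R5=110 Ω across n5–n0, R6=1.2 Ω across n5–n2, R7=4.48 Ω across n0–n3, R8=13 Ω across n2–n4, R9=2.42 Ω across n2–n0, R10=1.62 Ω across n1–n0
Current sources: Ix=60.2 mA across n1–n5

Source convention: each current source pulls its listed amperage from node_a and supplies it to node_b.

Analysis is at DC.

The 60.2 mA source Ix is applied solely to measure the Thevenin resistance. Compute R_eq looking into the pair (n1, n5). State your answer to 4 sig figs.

R_eq = 1.448 Ω

MNA unknowns: 5 node voltages V₁..V_5
R1: Y=0.01042 on G[3,1]
R2: Y=0.06579 on G[1,4]
R3: Y=0.006579 on G[5,4]
R4: Y=0.4717 on G[5,1]
R5: Y=0.009091 on G[5,0]
R6: Y=0.8333 on G[5,2]
R7: Y=0.2232 on G[0,3]
R8: Y=0.07692 on G[2,4]
R9: Y=0.4132 on G[2,0]
R10: Y=0.6173 on G[1,0]
Ix: z[1]−=0.0602, z[5]+=0.0602
solve → V1=-0.02648, V2=0.03886, V3=-0.001181, V4=0.01103, V5=0.06070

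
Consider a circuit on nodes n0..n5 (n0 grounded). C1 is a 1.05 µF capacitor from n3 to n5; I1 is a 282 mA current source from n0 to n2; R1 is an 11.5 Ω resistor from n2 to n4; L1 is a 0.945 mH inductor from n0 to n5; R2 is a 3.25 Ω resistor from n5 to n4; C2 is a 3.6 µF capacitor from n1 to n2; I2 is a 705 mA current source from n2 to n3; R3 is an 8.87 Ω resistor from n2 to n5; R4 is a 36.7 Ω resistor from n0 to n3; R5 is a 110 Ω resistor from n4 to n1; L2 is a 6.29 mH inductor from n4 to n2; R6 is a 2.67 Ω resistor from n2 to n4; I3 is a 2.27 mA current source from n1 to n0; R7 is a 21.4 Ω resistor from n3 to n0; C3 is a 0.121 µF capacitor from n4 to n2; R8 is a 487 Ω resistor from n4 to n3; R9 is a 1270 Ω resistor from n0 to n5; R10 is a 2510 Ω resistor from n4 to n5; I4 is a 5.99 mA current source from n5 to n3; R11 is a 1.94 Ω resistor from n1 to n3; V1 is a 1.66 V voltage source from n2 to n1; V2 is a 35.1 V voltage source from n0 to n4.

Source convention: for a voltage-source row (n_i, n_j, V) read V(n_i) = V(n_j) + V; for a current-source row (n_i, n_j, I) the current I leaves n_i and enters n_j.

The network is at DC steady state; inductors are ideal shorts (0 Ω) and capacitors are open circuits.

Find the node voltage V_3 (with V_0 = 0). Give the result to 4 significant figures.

-30.95 V

MNA unknowns: 5 node voltages V₁..V_5 plus 4 source currents (L1, L2, V1, V2)
C1: Y=0.000 on G[3,5]
I1: z[0]−=0.282, z[2]+=0.282
R1: Y=0.08696 on G[2,4]
L1: row V0−V5=0, i_L1 at 0,5
R2: Y=0.3077 on G[5,4]
C2: Y=0.000 on G[1,2]
I2: z[2]−=0.705, z[3]+=0.705
R3: Y=0.1127 on G[2,5]
R4: Y=0.02725 on G[0,3]
R5: Y=0.009091 on G[4,1]
L2: row V4−V2=0, i_L2 at 4,2
R6: Y=0.3745 on G[2,4]
I3: z[1]−=0.00227, z[0]+=0.00227
R7: Y=0.04673 on G[3,0]
C3: Y=0.000 on G[4,2]
R8: Y=0.002053 on G[4,3]
R9: Y=0.0007874 on G[0,5]
R10: Y=0.0003984 on G[4,5]
I4: z[5]−=0.00599, z[3]+=0.00599
R11: Y=0.5155 on G[1,3]
V1: row V2−V1=1.66, i_V1 at 2,1
V2: row V0−V4=35.1, i_V2 at 0,4
solve → V1=-36.76, V2=-35.10, V3=-30.95, V4=-35.10, V5=0.000
aux → i_L1=14.78, i_L2=-6.539, i_V1=-3.005, i_V2=-17.35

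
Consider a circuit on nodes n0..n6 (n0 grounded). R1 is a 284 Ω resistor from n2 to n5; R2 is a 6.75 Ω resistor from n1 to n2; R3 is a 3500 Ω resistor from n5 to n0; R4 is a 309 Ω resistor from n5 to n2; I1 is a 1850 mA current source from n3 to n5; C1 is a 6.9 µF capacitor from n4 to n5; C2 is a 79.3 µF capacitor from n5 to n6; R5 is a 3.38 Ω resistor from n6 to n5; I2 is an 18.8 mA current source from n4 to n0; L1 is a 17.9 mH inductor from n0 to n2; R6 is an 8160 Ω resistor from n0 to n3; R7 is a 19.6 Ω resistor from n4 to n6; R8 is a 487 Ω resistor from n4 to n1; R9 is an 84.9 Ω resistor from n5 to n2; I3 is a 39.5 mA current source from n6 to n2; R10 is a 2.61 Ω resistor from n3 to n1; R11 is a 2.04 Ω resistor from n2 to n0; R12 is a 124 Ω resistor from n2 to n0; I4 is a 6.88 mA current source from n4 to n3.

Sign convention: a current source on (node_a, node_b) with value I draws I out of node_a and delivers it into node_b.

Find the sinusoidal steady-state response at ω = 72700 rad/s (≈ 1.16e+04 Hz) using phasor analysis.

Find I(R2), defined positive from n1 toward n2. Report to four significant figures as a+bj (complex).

Apply KCL at each of the 6 non-ground nodes and solve the resulting linear system.
Node n1: branches {R2, R8, R10} → V_1 = -11.19+0.005287j
Node n2: branches {R1, R2, R4, L1, R9, I3, R11, R12} → V_2 = -0.08216-0.0001036j
Node n3: branches {I1, R6, R10, I4} → V_3 = -15.99+0.005285j
Node n4: branches {C1, I2, R7, R8, I4} → V_4 = 84.29+0.3945j
Node n5: branches {R1, R3, R4, I1, C1, C2, R5, R9} → V_5 = 84.33-0.04256j
Node n6: branches {C2, R5, R7, I3} → V_6 = 84.33-0.03510j

-1.645+0.0007985j A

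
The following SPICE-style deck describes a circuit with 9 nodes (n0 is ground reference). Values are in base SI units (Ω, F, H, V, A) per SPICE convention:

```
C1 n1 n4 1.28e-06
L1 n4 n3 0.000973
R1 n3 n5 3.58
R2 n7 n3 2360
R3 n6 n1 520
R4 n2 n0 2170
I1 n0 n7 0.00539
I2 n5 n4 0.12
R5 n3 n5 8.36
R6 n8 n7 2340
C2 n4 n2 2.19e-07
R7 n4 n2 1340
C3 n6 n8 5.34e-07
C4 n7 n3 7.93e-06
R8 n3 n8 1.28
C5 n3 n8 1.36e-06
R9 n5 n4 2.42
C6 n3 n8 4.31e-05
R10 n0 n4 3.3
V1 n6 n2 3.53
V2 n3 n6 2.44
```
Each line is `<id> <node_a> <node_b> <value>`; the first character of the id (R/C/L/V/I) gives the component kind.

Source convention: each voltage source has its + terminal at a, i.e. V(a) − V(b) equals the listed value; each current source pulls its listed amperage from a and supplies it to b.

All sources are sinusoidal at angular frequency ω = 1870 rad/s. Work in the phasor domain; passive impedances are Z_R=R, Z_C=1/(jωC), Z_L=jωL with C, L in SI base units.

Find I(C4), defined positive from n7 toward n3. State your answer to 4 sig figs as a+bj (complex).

Element admittances at ω=1870 rad/s:
  Y(C1) = 0.000+0.002394j S between n1,n4
  Y(L1) = 0.000-0.5496j S between n4,n3
  Y(R1) = 0.2793+0.000j S between n3,n5
  Y(R2) = 0.0004237+0.000j S between n7,n3
  Y(R3) = 0.001923+0.000j S between n6,n1
  Y(R4) = 0.0004608+0.000j S between n2,n0
  I1: injects 0.00539 A into n7 (from n0)
  I2: injects 0.12 A into n4 (from n5)
  Y(R5) = 0.1196+0.000j S between n3,n5
  Y(R6) = 0.0004274+0.000j S between n8,n7
  Y(C2) = 0.000+0.0004095j S between n4,n2
  Y(R7) = 0.0007463+0.000j S between n4,n2
  Y(C3) = 0.000+0.0009986j S between n6,n8
  Y(C4) = 0.000+0.01483j S between n7,n3
  Y(R8) = 0.7812+0.000j S between n3,n8
  Y(C5) = 0.000+0.002543j S between n3,n8
  Y(R9) = 0.4132+0.000j S between n5,n4
  Y(C6) = 0.000+0.08060j S between n3,n8
  Y(R10) = 0.3030+0.000j S between n0,n4
  V1: constraint V(n6)−V(n2) = 3.53
  V2: constraint V(n3)−V(n6) = 2.44
Assemble and solve the 10×10 MNA system:
  V(n1)=-0.9761+1.182j  V(n2)=-5.977-0.06666j  V(n3)=-0.006768-0.06666j  V(n4)=0.02688+0.0001014j  V(n5)=-0.1374-0.03269j  V(n6)=-2.447-0.06666j  V(n7)=0.01393-0.4289j  V(n8)=-0.007109-0.06994j
  i(V1)=-0.007207-0.002539j  i(V2)=-0.01004-0.007376j

0.005372+0.0003069j A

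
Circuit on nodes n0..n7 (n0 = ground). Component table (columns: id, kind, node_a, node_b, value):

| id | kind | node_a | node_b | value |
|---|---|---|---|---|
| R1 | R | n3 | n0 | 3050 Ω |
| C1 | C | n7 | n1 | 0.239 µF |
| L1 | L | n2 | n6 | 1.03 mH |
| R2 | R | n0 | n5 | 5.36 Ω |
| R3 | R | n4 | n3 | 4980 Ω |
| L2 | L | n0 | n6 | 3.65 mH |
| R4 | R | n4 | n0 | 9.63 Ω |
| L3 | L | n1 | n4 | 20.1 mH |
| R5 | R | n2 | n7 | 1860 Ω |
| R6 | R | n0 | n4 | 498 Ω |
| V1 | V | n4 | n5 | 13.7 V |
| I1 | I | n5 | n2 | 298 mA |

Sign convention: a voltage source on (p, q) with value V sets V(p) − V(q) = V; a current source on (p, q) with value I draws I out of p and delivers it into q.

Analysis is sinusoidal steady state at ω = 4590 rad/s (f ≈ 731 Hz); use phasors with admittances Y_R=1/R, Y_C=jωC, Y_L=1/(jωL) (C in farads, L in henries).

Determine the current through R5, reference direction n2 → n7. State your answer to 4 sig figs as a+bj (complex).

MNA unknowns: 7 node voltages V₁..V_7 plus 1 source current (V1)
R1: Y=0.0003279+0.000j on G[3,0]
C1: Y=0.000+0.001097j on G[7,1]
L1: Y=0.000-0.2115j on G[2,6]
R2: Y=0.1866+0.000j on G[0,5]
R3: Y=0.0002008+0.000j on G[4,3]
L2: Y=0.000-0.05969j on G[0,6]
R4: Y=0.1038+0.000j on G[4,0]
L3: Y=0.000-0.01084j on G[1,4]
R5: Y=0.0005376+0.000j on G[2,7]
R6: Y=0.002008+0.000j on G[0,4]
V1: row V4−V5=13.7, i_V1 at 4,5
I1: z[5]−=0.298, z[2]+=0.298
solve → V1=7.573-0.4328j, V2=0.03017+6.503j, V3=2.926+0.001823j, V4=7.702+0.004801j, V5=-5.998+0.004801j, V6=0.02353+5.072j, V7=8.853+3.891j
aux → i_V1=-0.8210+0.0008956j

-0.004743+0.001404j A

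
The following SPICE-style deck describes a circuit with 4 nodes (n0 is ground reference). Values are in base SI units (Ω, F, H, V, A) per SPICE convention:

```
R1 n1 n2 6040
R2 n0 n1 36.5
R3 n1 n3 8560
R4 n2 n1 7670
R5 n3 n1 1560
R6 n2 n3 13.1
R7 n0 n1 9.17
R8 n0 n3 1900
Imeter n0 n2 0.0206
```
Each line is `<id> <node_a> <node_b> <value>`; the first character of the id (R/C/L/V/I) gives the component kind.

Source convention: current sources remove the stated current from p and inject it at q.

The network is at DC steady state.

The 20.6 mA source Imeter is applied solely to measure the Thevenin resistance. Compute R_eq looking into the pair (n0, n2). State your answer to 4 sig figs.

Element admittances at DC:
  Y(R1) = 0.0001656 S between n1,n2
  Y(R2) = 0.02740 S between n0,n1
  Y(R3) = 0.0001168 S between n1,n3
  Y(R4) = 0.0001304 S between n2,n1
  Y(R5) = 0.0006410 S between n3,n1
  Y(R6) = 0.07634 S between n2,n3
  Y(R7) = 0.1091 S between n0,n1
  Y(R8) = 0.0005263 S between n0,n3
  Imeter: injects 0.0206 A into n2 (from n0)
Assemble and solve the 3×3 MNA system:
  V(n1)=0.1006  V(n2)=13.28  V(n3)=13.06

R_eq = 644.8 Ω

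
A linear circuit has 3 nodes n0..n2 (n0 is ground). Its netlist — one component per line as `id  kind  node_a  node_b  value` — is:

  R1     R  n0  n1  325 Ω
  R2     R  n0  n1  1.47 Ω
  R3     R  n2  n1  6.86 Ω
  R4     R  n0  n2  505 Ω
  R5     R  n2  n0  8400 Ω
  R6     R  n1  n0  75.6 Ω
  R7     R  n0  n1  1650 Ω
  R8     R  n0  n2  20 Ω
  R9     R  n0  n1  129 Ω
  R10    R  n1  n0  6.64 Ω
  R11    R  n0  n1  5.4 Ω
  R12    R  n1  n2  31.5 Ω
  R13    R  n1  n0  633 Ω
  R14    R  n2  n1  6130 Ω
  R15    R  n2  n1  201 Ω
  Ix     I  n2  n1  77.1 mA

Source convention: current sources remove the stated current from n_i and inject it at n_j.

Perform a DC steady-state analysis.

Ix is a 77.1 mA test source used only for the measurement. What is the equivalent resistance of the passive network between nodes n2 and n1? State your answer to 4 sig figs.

MNA unknowns: 2 node voltages V₁..V_2
R1: Y=0.003077 on G[0,1]
R2: Y=0.6803 on G[0,1]
R3: Y=0.1458 on G[2,1]
R4: Y=0.001980 on G[0,2]
R5: Y=0.0001190 on G[2,0]
R6: Y=0.01323 on G[1,0]
R7: Y=0.0006061 on G[0,1]
R8: Y=0.05000 on G[0,2]
R9: Y=0.007752 on G[0,1]
R10: Y=0.1506 on G[1,0]
R11: Y=0.1852 on G[0,1]
R12: Y=0.03175 on G[1,2]
R13: Y=0.001580 on G[1,0]
R14: Y=0.0001631 on G[2,1]
R15: Y=0.004975 on G[2,1]
Ix: z[2]−=0.0771, z[1]+=0.0771
solve → V1=0.01580, V2=-0.3161

R_eq = 4.305 Ω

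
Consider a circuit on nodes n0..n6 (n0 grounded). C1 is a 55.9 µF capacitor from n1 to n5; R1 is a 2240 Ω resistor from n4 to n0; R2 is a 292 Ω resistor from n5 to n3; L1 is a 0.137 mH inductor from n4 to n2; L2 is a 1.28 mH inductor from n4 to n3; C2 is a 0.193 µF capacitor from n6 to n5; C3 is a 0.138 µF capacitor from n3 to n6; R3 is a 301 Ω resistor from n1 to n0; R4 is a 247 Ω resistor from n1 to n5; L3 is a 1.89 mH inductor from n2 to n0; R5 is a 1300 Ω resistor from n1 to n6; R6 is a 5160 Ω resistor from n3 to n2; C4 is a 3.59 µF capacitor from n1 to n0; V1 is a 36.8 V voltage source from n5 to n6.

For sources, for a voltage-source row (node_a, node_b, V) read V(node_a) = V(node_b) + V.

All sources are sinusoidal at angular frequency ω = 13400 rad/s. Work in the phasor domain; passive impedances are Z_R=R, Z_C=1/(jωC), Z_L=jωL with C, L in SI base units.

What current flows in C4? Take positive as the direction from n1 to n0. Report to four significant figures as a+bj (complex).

Apply KCL at each of the 6 non-ground nodes and solve the resulting linear system.
Node n1: branches {C1, R3, R4, R5, C4} → V_1 = 1.460-0.01814j
Node n2: branches {L1, L3, R6} → V_2 = 1.775-0.1665j
Node n3: branches {R2, L2, C3, R6} → V_3 = 3.107-0.2816j
Node n4: branches {R1, L1, L2} → V_4 = 1.904-0.1790j
Node n5: branches {C1, R2, C2, R4, V1} → V_5 = 1.554-0.06297j
Node n6: branches {C2, C3, R5, V1} → V_6 = -35.25-0.06297j
Source currents: i(V1)=-0.02864-0.1661j

0.0008727+0.07023j A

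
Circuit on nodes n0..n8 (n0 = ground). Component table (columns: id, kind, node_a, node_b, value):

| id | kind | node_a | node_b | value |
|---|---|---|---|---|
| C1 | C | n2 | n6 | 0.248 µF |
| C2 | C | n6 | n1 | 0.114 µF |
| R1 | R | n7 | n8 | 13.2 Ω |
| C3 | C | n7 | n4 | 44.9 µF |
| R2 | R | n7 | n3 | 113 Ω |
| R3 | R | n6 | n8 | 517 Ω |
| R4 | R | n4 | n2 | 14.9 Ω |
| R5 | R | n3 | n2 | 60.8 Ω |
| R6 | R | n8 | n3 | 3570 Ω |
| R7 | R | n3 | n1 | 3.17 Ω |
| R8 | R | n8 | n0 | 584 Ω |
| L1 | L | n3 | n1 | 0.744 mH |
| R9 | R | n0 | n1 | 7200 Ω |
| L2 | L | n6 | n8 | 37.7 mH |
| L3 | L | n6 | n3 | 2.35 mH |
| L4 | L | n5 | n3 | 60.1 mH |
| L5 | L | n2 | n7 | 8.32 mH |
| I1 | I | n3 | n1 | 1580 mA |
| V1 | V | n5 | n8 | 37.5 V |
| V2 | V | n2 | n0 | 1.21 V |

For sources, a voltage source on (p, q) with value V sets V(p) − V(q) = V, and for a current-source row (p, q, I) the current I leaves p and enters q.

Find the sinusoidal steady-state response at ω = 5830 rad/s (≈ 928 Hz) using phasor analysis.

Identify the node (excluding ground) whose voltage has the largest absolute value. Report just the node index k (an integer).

5

MNA unknowns: 8 node voltages V₁..V_8 plus 2 source currents (V1, V2)
C1: Y=0.000+0.001446j on G[2,6]
C2: Y=0.000+0.0006646j on G[6,1]
R1: Y=0.07576+0.000j on G[7,8]
C3: Y=0.000+0.2618j on G[7,4]
R2: Y=0.008850+0.000j on G[7,3]
R3: Y=0.001934+0.000j on G[6,8]
R4: Y=0.06711+0.000j on G[4,2]
R5: Y=0.01645+0.000j on G[3,2]
R6: Y=0.0002801+0.000j on G[8,3]
R7: Y=0.3155+0.000j on G[3,1]
R8: Y=0.001712+0.000j on G[8,0]
L1: Y=0.000-0.2305j on G[3,1]
R9: Y=0.0001389+0.000j on G[0,1]
L2: Y=0.000-0.004550j on G[6,8]
L3: Y=0.000-0.07299j on G[6,3]
L4: Y=0.000-0.002854j on G[5,3]
L5: Y=0.000-0.02062j on G[2,7]
I1: z[3]−=1.58, z[1]+=1.58
V1: row V5−V8=37.5, i_V1 at 5,8
V2: row V2−V0=1.21, i_V2 at 2,0
solve → V1=5.419-0.7409j, V2=1.210+0.000j, V3=2.150-3.123j, V4=0.6724+0.5871j, V5=37.89+1.800j, V6=1.911-2.946j, V7=0.8230+0.7249j, V8=0.3890+1.800j
aux → i_V1=-0.01405+0.1020j, i_V2=-0.001419-0.002979j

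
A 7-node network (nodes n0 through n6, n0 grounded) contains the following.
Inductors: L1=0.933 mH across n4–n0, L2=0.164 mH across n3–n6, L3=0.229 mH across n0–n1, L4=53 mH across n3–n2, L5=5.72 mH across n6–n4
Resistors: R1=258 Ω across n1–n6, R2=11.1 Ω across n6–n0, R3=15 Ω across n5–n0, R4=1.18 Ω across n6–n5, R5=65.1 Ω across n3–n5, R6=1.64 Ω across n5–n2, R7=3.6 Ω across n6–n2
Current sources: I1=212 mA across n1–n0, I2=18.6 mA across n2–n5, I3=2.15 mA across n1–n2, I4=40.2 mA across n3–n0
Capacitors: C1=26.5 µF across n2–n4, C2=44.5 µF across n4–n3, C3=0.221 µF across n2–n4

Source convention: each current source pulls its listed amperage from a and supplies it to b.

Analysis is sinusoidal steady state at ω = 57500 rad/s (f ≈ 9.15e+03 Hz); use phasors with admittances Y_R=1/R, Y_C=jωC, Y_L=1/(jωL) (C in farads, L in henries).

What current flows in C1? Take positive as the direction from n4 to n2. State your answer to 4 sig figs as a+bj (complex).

-0.03950-0.01470j A

Apply KCL at each of the 6 non-ground nodes and solve the resulting linear system.
Node n1: branches {R1, I1, I3, L3} → V_1 = -0.1389-2.824j
Node n2: branches {C1, R6, I2, C3, I3, L4, R7} → V_2 = -0.2941-0.1208j
Node n3: branches {L2, R5, C2, L4, I4} → V_3 = -0.3072-0.07865j
Node n4: branches {L1, C1, C2, C3, L5} → V_4 = -0.3037-0.09490j
Node n5: branches {R3, R4, R5, R6, I2} → V_5 = -0.2324-0.1050j
Node n6: branches {R1, L2, R2, R4, R7, L5} → V_6 = -0.2269-0.1023j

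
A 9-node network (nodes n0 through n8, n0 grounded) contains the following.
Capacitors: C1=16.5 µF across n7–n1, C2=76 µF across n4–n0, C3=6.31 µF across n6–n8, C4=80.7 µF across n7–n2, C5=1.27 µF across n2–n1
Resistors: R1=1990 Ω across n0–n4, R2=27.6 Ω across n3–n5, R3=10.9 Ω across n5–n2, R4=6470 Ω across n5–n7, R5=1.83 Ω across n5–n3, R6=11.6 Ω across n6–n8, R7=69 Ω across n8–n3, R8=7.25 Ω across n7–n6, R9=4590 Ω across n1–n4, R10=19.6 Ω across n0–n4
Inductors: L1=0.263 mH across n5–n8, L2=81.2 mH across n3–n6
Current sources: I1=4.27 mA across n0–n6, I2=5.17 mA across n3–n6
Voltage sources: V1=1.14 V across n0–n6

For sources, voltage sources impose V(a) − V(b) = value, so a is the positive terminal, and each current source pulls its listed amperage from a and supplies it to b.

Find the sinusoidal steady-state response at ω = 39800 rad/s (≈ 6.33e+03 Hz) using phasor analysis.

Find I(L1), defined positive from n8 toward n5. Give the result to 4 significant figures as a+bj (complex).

Apply KCL at each of the 8 non-ground nodes and solve the resulting linear system.
Node n1: branches {C1, C5, R9} → V_1 = -1.146-0.009352j
Node n2: branches {C4, R3, C5} → V_2 = -1.147-0.008682j
Node n3: branches {L2, R2, R5, I2, R7} → V_3 = -1.167-0.02134j
Node n4: branches {R1, C2, R9, R10} → V_4 = -2.085e-06+8.254e-05j
Node n5: branches {L1, R2, R3, R4, R5} → V_5 = -1.159-0.02225j
Node n6: branches {L2, C3, I1, R6, I2, R8, V1} → V_6 = -1.140+0.000j
Node n7: branches {C1, C4, R4, R8} → V_7 = -1.146-0.009023j
Node n8: branches {L1, C3, R6, R7} → V_8 = -1.141+0.01587j
Source currents: i(V1)=-0.004520-2.055e-06j

0.003642-0.001777j A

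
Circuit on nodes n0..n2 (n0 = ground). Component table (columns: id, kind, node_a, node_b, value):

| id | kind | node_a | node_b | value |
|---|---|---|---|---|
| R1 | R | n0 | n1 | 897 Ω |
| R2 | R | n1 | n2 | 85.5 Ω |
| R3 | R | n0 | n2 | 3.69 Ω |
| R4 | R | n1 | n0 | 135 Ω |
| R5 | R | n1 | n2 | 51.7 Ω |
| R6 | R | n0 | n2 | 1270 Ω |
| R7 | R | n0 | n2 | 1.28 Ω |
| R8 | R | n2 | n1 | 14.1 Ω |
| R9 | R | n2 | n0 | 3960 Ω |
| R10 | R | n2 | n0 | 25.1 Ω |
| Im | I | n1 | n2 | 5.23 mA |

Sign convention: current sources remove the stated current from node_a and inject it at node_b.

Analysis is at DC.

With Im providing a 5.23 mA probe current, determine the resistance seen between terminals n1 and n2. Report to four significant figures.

Element admittances at DC:
  Y(R1) = 0.001115 S between n0,n1
  Y(R2) = 0.01170 S between n1,n2
  Y(R3) = 0.2710 S between n0,n2
  Y(R4) = 0.007407 S between n1,n0
  Y(R5) = 0.01934 S between n1,n2
  Y(R6) = 0.0007874 S between n0,n2
  Y(R7) = 0.7812 S between n0,n2
  Y(R8) = 0.07092 S between n2,n1
  Y(R9) = 0.0002525 S between n2,n0
  Y(R10) = 0.03984 S between n2,n0
  Im: injects 0.00523 A into n2 (from n1)
Assemble and solve the 2×2 MNA system:
  V(n1)=-0.04700  V(n2)=0.0003664

R_eq = 9.057 Ω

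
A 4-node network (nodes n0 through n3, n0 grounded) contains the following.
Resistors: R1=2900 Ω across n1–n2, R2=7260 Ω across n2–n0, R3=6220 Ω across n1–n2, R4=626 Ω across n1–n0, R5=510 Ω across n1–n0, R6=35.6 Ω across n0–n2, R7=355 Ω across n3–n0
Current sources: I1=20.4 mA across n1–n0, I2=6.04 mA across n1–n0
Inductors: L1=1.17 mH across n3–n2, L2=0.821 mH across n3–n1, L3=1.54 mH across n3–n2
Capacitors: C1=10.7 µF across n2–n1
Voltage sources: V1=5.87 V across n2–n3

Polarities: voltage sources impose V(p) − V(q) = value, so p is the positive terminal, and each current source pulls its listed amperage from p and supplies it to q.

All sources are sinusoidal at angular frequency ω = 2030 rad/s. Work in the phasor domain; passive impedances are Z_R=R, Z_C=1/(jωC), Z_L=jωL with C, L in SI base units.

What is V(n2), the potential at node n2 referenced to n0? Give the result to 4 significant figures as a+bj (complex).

Element admittances at ω=2030 rad/s:
  Y(R1) = 0.0003448+0.000j S between n1,n2
  Y(R2) = 0.0001377+0.000j S between n2,n0
  Y(R3) = 0.0001608+0.000j S between n1,n2
  I1: injects 0.0204 A into n0 (from n1)
  Y(R4) = 0.001597+0.000j S between n1,n0
  Y(L1) = 0.000-0.4210j S between n3,n2
  Y(R5) = 0.001961+0.000j S between n1,n0
  Y(R6) = 0.02809+0.000j S between n0,n2
  Y(R7) = 0.002817+0.000j S between n3,n0
  Y(L2) = 0.000-0.6000j S between n3,n1
  I2: injects 0.00604 A into n0 (from n1)
  Y(C1) = 0.000+0.02172j S between n2,n1
  Y(L3) = 0.000-0.3199j S between n3,n2
  V1: constraint V(n2)−V(n3) = 5.87
Assemble and solve the 4×4 MNA system:
  V(n1)=-5.750-0.004498j  V(n2)=0.3400+0.0005155j  V(n3)=-5.530+0.0005155j
  i(V1)=-0.01257+4.217j

0.3400+0.0005155j V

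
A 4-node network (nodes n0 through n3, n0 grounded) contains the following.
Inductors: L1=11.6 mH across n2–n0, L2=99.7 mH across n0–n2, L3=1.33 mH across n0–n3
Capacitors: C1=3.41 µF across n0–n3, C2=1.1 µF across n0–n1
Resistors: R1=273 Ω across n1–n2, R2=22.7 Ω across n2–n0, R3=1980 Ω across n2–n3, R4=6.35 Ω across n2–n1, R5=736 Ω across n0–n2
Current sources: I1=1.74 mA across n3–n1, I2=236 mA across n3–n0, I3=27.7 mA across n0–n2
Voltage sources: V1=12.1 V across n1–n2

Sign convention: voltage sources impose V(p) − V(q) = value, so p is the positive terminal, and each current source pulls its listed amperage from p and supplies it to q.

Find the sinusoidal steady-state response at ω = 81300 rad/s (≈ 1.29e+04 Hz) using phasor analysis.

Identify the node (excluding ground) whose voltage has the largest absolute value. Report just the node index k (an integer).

Element admittances at ω=81300 rad/s:
  Y(L1) = 0.000-0.001060j S between n2,n0
  Y(C1) = 0.000+0.2772j S between n0,n3
  Y(R1) = 0.003663+0.000j S between n1,n2
  I1: injects 0.00174 A into n1 (from n3)
  Y(R2) = 0.04405+0.000j S between n2,n0
  Y(R3) = 0.0005051+0.000j S between n2,n3
  Y(R4) = 0.1575+0.000j S between n2,n1
  Y(L2) = 0.000-0.0001234j S between n0,n2
  Y(R5) = 0.001359+0.000j S between n0,n2
  I2: injects 0.236 A into n0 (from n3)
  Y(C2) = 0.000+0.08943j S between n0,n1
  I3: injects 0.0277 A into n2 (from n0)
  Y(L3) = 0.000-0.009248j S between n0,n3
  V1: constraint V(n1)−V(n2) = 12.1
Assemble and solve the 4×4 MNA system:
  V(n1)=2.591-5.281j  V(n2)=-9.509-5.281j  V(n3)=-0.01166+0.9050j
  i(V1)=-2.420-0.2317j

2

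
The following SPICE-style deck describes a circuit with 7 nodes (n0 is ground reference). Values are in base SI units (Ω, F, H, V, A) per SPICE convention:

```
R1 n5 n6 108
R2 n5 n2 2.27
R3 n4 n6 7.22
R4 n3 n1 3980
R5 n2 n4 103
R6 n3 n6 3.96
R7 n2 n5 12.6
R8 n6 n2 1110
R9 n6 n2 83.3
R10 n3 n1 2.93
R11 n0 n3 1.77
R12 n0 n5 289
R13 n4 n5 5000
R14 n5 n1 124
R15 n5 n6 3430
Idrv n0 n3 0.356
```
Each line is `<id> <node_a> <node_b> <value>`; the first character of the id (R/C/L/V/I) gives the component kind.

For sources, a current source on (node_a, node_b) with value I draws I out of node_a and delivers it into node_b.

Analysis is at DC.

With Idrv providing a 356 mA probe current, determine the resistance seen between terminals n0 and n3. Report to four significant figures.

Element admittances at DC:
  Y(R1) = 0.009259 S between n5,n6
  Y(R2) = 0.4405 S between n5,n2
  Y(R3) = 0.1385 S between n4,n6
  Y(R4) = 0.0002513 S between n3,n1
  Y(R5) = 0.009709 S between n2,n4
  Y(R6) = 0.2525 S between n3,n6
  Y(R7) = 0.07937 S between n2,n5
  Y(R8) = 0.0009009 S between n6,n2
  Y(R9) = 0.01200 S between n6,n2
  Y(R10) = 0.3413 S between n3,n1
  Y(R11) = 0.5650 S between n0,n3
  Y(R12) = 0.003460 S between n0,n5
  Y(R13) = 0.0002000 S between n4,n5
  Y(R14) = 0.008065 S between n5,n1
  Y(R15) = 0.0002915 S between n5,n6
  Idrv: injects 0.356 A into n3 (from n0)
Assemble and solve the 6×6 MNA system:
  V(n1)=0.6253  V(n2)=0.5728  V(n3)=0.6266  V(n4)=0.6174  V(n5)=0.5707  V(n6)=0.6205

R_eq = 1.760 Ω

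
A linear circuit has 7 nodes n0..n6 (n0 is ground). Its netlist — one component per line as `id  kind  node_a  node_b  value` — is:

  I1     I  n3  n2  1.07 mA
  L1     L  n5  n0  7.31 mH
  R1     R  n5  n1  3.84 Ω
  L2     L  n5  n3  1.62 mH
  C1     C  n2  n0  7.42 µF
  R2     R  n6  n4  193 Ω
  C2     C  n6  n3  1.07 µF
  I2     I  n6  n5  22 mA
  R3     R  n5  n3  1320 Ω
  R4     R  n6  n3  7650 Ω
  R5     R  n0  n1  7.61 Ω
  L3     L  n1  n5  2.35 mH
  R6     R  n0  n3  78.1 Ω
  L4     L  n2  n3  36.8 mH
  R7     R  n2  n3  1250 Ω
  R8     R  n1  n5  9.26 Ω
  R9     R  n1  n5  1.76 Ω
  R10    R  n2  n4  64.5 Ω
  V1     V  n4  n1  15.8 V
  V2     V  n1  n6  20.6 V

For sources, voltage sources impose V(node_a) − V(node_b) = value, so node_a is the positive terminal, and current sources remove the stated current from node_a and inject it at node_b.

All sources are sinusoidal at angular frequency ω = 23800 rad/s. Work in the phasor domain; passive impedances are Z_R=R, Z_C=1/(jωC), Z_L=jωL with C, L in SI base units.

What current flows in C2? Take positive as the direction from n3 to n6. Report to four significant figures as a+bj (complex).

0.9388+0.6457j A

Element admittances at ω=23800 rad/s:
  I1: injects 0.00107 A into n2 (from n3)
  Y(L1) = 0.000-0.005748j S between n5,n0
  Y(R1) = 0.2604+0.000j S between n5,n1
  Y(L2) = 0.000-0.02594j S between n5,n3
  Y(C1) = 0.000+0.1766j S between n2,n0
  Y(R2) = 0.005181+0.000j S between n6,n4
  Y(C2) = 0.000+0.02547j S between n6,n3
  I2: injects 0.022 A into n5 (from n6)
  Y(R3) = 0.0007576+0.000j S between n5,n3
  Y(R4) = 0.0001307+0.000j S between n6,n3
  Y(R5) = 0.1314+0.000j S between n0,n1
  Y(L3) = 0.000-0.01788j S between n1,n5
  Y(R6) = 0.01280+0.000j S between n0,n3
  Y(L4) = 0.000-0.001142j S between n2,n3
  Y(R7) = 0.0008000+0.000j S between n2,n3
  Y(R8) = 0.1080+0.000j S between n1,n5
  Y(R9) = 0.5682+0.000j S between n1,n5
  Y(R10) = 0.01550+0.000j S between n2,n4
  V1: constraint V(n4)−V(n1) = 15.8
  V2: constraint V(n1)−V(n6) = 20.6
Assemble and solve the 8×8 MNA system:
  V(n1)=-1.781+2.941j  V(n2)=0.1807-1.021j  V(n3)=2.975-33.92j  V(n4)=14.02+2.941j  V(n5)=-2.780+2.716j  V(n6)=-22.38+2.941j
  i(V1)=-0.4032-0.06143j  i(V2)=-1.109-0.6409j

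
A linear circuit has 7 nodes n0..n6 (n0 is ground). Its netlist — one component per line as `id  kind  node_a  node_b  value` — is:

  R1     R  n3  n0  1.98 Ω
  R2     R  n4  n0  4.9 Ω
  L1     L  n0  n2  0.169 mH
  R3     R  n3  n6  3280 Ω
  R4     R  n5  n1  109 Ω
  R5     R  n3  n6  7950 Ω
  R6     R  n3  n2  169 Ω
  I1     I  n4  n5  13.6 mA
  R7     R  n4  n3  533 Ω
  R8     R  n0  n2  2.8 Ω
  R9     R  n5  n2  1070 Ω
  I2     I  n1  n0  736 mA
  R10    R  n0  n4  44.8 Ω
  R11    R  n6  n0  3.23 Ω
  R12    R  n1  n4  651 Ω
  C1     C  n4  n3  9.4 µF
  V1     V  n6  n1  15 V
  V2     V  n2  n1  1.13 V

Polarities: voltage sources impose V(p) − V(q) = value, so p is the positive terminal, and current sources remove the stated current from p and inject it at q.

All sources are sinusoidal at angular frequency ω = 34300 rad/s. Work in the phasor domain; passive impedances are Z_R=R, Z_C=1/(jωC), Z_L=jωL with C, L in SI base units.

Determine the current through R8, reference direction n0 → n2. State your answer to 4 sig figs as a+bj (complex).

2.495+0.6381j A

Apply KCL at each of the 6 non-ground nodes and solve the resulting linear system.
Node n1: branches {R4, I2, R12, V1, V2} → V_1 = -8.116-1.787j
Node n2: branches {L1, R6, R8, R9, V2} → V_2 = -6.986-1.787j
Node n3: branches {R1, R3, R5, R6, R7, C1} → V_3 = -0.08603-0.02442j
Node n4: branches {R2, I1, R7, R10, R12, C1} → V_4 = -0.08970-0.007006j
Node n5: branches {R4, I1, R9} → V_5 = -6.667-1.787j
Node n6: branches {R3, R5, R11, V1} → V_6 = 6.884-1.787j
Source currents: i(V1)=-2.134+0.5539j, i(V2)=2.845-0.5567j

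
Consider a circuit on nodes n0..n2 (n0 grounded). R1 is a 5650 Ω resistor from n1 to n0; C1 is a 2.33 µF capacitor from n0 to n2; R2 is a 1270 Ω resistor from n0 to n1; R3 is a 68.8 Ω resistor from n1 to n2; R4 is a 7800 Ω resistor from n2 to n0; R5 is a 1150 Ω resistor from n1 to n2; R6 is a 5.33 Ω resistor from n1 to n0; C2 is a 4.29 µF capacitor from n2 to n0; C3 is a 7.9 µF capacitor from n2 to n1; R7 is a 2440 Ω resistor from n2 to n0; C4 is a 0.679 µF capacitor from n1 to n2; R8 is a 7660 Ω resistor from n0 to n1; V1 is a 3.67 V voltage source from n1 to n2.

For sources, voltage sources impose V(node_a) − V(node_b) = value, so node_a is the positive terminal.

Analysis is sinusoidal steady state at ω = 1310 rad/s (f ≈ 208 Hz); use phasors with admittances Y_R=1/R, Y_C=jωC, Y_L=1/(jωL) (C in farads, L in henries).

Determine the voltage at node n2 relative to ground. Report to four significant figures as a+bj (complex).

Element admittances at ω=1310 rad/s:
  Y(R1) = 0.0001770+0.000j S between n1,n0
  Y(C1) = 0.000+0.003052j S between n0,n2
  Y(R2) = 0.0007874+0.000j S between n0,n1
  Y(R3) = 0.01453+0.000j S between n1,n2
  Y(R4) = 0.0001282+0.000j S between n2,n0
  Y(R5) = 0.0008696+0.000j S between n1,n2
  Y(R6) = 0.1876+0.000j S between n1,n0
  Y(C2) = 0.000+0.005620j S between n2,n0
  Y(C3) = 0.000+0.01035j S between n2,n1
  Y(R7) = 0.0004098+0.000j S between n2,n0
  Y(C4) = 0.000+0.0008895j S between n1,n2
  Y(R8) = 0.0001305+0.000j S between n0,n1
  V1: constraint V(n1)−V(n2) = 3.67
Assemble and solve the 3×3 MNA system:
  V(n1)=0.01810+0.1673j  V(n2)=-3.652+0.1673j
  i(V1)=-0.05995-0.07283j

-3.652+0.1673j V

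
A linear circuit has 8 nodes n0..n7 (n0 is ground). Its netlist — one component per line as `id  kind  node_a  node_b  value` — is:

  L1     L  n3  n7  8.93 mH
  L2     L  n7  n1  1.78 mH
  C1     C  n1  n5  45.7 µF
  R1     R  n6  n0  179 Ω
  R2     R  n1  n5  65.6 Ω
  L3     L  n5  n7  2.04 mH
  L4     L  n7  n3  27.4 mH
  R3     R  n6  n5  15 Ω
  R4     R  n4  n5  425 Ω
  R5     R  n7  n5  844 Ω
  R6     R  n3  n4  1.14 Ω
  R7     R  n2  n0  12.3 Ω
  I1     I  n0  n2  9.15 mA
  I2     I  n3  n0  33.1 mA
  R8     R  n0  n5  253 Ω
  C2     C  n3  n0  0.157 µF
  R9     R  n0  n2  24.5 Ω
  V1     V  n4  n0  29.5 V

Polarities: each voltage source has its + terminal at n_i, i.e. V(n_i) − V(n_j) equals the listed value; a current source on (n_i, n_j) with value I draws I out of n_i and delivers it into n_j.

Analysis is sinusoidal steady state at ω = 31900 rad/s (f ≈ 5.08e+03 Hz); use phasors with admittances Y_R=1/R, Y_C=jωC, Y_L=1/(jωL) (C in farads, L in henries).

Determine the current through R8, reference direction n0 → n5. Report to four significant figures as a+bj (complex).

-0.03435+0.02915j A

Element admittances at ω=31900 rad/s:
  Y(L1) = 0.000-0.003510j S between n3,n7
  Y(L2) = 0.000-0.01761j S between n7,n1
  Y(C1) = 0.000+1.458j S between n1,n5
  Y(R1) = 0.005587+0.000j S between n6,n0
  Y(R2) = 0.01524+0.000j S between n1,n5
  Y(L3) = 0.000-0.01537j S between n5,n7
  Y(L4) = 0.000-0.001144j S between n7,n3
  Y(R3) = 0.06667+0.000j S between n6,n5
  Y(R4) = 0.002353+0.000j S between n4,n5
  Y(R5) = 0.001185+0.000j S between n7,n5
  Y(R6) = 0.8772+0.000j S between n3,n4
  Y(R7) = 0.08130+0.000j S between n2,n0
  I1: injects 0.00915 A into n2 (from n0)
  I2: injects 0.0331 A into n0 (from n3)
  Y(R8) = 0.003953+0.000j S between n0,n5
  Y(C2) = 0.000+0.005008j S between n3,n0
  Y(R9) = 0.04082+0.000j S between n0,n2
  V1: constraint V(n4)−V(n0) = 29.5
Assemble and solve the 8×8 MNA system:
  V(n1)=8.660-7.386j  V(n2)=0.07493+0.000j  V(n3)=29.43-0.07165j  V(n4)=29.50+0.000j  V(n5)=8.691-7.376j  V(n6)=8.019-6.805j  V(n7)=11.27-6.558j
  i(V1)=-0.1126-0.08021j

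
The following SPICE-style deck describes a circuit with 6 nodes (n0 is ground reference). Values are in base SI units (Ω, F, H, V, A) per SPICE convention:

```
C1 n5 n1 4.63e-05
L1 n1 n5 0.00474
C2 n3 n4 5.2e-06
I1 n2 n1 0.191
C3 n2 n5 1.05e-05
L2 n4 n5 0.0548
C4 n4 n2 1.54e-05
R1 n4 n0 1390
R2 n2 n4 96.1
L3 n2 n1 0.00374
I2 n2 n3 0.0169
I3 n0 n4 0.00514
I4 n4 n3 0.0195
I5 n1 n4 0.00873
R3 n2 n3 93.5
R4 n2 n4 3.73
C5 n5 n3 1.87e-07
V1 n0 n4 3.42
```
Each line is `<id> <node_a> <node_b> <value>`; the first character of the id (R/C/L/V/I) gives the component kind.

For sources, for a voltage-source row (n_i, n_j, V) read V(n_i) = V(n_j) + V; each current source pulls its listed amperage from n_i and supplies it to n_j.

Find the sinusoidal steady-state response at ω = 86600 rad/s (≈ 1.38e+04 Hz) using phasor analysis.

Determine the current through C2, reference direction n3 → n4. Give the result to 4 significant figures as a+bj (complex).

Apply KCL at each of the 5 non-ground nodes and solve the resulting linear system.
Node n1: branches {C1, L1, I1, L3, I5} → V_1 = -3.425-0.2260j
Node n2: branches {I1, C3, C4, R2, L3, I2, R3, R4} → V_2 = -3.425+0.01930j
Node n3: branches {C2, I2, I4, R3, C5} → V_3 = -3.418-0.08412j
Node n4: branches {C2, L2, C4, R1, R2, I3, I4, I5, R4, V1} → V_4 = -3.420+0.000j
Node n5: branches {C1, L1, C3, L2, C5} → V_5 = -3.425-0.1803j
Source currents: i(V1)=-0.007600+0.000j

0.03788+0.0009950j A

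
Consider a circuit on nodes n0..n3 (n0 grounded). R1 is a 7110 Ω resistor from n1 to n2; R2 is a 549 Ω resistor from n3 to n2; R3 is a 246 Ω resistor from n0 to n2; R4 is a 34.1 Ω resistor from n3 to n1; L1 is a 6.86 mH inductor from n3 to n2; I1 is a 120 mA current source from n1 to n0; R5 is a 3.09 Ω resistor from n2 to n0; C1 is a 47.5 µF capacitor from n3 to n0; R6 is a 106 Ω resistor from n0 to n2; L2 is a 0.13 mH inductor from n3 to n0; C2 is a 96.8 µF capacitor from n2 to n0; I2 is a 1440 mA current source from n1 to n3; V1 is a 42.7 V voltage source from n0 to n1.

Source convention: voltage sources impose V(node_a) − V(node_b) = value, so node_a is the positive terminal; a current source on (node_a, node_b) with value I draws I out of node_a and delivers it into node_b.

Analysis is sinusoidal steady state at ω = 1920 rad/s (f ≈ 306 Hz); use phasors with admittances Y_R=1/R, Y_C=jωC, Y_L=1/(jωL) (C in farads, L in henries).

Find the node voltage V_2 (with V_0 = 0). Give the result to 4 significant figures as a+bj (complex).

-0.006426+0.002282j V

Apply KCL at each of the 3 non-ground nodes and solve the resulting linear system.
Node n1: branches {R1, R4, I1, I2, V1} → V_1 = -42.70+0.000j
Node n2: branches {R1, R2, R3, L1, R5, R6, C2} → V_2 = -0.006426+0.002282j
Node n3: branches {R2, R4, L1, C1, L2, I2} → V_3 = 0.0002442+0.04709j
Source currents: i(V1)=0.3018-0.001381j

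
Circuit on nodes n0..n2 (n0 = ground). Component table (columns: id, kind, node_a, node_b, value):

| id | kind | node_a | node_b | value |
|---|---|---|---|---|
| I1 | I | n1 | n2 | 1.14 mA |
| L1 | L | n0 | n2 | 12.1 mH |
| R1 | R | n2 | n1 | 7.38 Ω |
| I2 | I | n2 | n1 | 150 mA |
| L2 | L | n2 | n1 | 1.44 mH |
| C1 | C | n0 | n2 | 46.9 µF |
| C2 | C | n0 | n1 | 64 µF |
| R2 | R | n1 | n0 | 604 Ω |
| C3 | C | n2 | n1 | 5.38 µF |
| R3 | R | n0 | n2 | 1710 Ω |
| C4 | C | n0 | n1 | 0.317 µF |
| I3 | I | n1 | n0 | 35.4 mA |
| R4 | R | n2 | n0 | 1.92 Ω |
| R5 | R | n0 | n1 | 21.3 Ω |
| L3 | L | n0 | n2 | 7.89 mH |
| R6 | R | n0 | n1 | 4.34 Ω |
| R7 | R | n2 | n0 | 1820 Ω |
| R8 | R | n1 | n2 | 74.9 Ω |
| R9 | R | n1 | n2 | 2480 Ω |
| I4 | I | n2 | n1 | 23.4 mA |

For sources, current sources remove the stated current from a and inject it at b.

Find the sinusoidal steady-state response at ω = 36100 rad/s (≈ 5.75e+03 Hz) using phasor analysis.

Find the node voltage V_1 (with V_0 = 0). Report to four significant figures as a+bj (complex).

Element admittances at ω=36100 rad/s:
  I1: injects 0.00114 A into n2 (from n1)
  Y(L1) = 0.000-0.002289j S between n0,n2
  Y(R1) = 0.1355+0.000j S between n2,n1
  I2: injects 0.15 A into n1 (from n2)
  Y(L2) = 0.000-0.01924j S between n2,n1
  Y(C1) = 0.000+1.693j S between n0,n2
  Y(C2) = 0.000+2.310j S between n0,n1
  Y(R2) = 0.001656+0.000j S between n1,n0
  Y(C3) = 0.000+0.1942j S between n2,n1
  Y(R3) = 0.0005848+0.000j S between n0,n2
  Y(C4) = 0.000+0.01144j S between n0,n1
  I3: injects 0.0354 A into n0 (from n1)
  Y(R4) = 0.5208+0.000j S between n2,n0
  Y(R5) = 0.04695+0.000j S between n0,n1
  Y(L3) = 0.000-0.003511j S between n0,n2
  Y(R6) = 0.2304+0.000j S between n0,n1
  Y(R7) = 0.0005495+0.000j S between n2,n0
  Y(R8) = 0.01335+0.000j S between n1,n2
  Y(R9) = 0.0004032+0.000j S between n1,n2
  I4: injects 0.0234 A into n1 (from n2)
Assemble and solve the 2×2 MNA system:
  V(n1)=0.01032-0.04588j  V(n2)=-0.03026+0.07645j

0.01032-0.04588j V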